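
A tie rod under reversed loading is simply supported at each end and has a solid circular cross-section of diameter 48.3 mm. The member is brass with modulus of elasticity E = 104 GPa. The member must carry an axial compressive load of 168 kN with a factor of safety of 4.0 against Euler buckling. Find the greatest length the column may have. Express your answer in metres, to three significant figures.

L_max ≈ 0.639 m

I = πd⁴/64 = π×48.3⁴/64 = 2.672×10^5 mm⁴
I = 2.672×10^-7 m⁴
Required critical load P_cr = n·P = 4.0 × 168 = 672.0 kN = 6.720×10^5 N
From P_cr = π²EI/(K·L)²:  L = (1/K)·√(π²EI/P_cr) = (1/1)·√(π²×1.04×10^11×2.672×10^-7/6.720×10^5)
L = 0.639 m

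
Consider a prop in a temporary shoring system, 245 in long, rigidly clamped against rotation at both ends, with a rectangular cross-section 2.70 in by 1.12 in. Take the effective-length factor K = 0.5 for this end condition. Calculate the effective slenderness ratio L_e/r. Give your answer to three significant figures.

λ ≈ 379

Buckling occurs about the weak axis: I_min = h·b³/12 with b = 1.12 in (the shorter side).
I_min = 2.70×1.12³/12 = 0.3161 in⁴
A = 3.024 in²;  r_min = √(I/A) = √(0.3161/3.024) = 0.3233 in
L_e = K·L = 0.5 × 245 = 122.5 in
λ = L_e / r_min = 122.50 / 0.3233 = 379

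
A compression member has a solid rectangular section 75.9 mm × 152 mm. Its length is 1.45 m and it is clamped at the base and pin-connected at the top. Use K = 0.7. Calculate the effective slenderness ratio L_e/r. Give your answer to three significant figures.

For a rectangle r_min = b/√12 = 75.9/√12 = 21.91 mm
L_e = K·L = 0.7 × 1.45 m = 1.015 m = 1015.0 mm
λ = L_e / r_min = 1015.0 / 21.91 = 46.3

λ ≈ 46.3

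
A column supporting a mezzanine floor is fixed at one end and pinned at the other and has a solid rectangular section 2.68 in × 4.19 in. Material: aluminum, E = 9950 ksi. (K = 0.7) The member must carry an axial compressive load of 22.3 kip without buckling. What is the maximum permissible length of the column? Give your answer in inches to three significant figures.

Buckling occurs about the weak axis: I_min = h·b³/12 with b = 2.68 in (the shorter side).
I_min = 4.19×2.68³/12 = 6.721 in⁴
At the buckling limit P_cr = P = 2.230×10^4 lb
From P_cr = π²EI/(K·L)²:  L = (1/K)·√(π²EI/P_cr) = (1/0.7)·√(π²×9.95×10^6×6.721/2.230×10^4)
L = 246 in

L_max ≈ 246 in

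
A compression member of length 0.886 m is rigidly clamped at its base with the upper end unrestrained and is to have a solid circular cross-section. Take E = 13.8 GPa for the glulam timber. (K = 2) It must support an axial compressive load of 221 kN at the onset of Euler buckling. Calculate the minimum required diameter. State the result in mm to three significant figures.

d ≈ 101 mm

L_e = K·L = 2 × 0.886 = 1.772 m
Required I = P_cr·L_e²/(π²E) = 2.210×10^5 × 1.772² / (π² × 1.38×10^10) = 5.095×10^-6 m⁴
I_req = 5.095×10^6 mm⁴
Solid circle: I = πd⁴/64  ⇒  d = (64I/π)^(1/4) = (64×5.095×10^6/π)^(1/4) = 101 mm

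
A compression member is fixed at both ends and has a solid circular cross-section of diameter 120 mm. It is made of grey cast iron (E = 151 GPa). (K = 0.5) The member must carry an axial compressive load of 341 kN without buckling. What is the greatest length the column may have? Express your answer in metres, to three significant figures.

L_max ≈ 13.3 m

I = πd⁴/64 = π×120⁴/64 = 1.018×10^7 mm⁴
I = 1.018×10^-5 m⁴
At the buckling limit P_cr = P = 3.410×10^5 N
From P_cr = π²EI/(K·L)²:  L = (1/K)·√(π²EI/P_cr) = (1/0.5)·√(π²×1.51×10^11×1.018×10^-5/3.410×10^5)
L = 13.3 m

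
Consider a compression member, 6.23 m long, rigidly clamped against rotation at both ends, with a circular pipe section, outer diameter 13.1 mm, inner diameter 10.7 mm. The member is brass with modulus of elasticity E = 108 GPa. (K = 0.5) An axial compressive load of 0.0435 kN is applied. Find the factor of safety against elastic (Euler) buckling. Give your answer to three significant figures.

d_o = 13.1 mm, d_i = 10.7 mm
I = π(d_o⁴ − d_i⁴)/64 = π(13.1⁴ − 10.70⁴)/64 = 802.2 mm⁴
I = 802.2 mm⁴ = 8.022×10^-10 m⁴
Effective length L_e = K·L = 0.5 × 6.23 = 3.115 m
P_cr = π²EI / L_e² = π² × 108×10⁹ × 8.022×10^-10 / 3.115² = 88.12 N
Factor of safety n = P_cr / P = 0.088122 / 0.0435 = 2.03

n ≈ 2.03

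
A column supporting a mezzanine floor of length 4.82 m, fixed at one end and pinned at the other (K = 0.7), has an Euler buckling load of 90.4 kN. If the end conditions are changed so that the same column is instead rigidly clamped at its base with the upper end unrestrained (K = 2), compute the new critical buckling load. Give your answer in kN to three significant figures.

P_cr ≈ 11.1 kN

P_cr ∝ 1/K², so P_cr,new = P_cr,old × (K_old/K_new)² = 90.4 × (0.7/2)²
= 90.4 × 0.1225 = 11.1 kN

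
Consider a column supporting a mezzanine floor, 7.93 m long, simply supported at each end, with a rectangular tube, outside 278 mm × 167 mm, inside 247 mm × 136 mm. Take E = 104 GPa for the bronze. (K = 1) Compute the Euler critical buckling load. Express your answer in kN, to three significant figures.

Weak-axis I_min = (h_o·b_o³ − h_i·b_i³)/12 with b_o = 167, b_i = 136.0 mm (shorter outer/inner sides).
I_min = (278×167³ − 247.0×136.0³)/12 = 5.612×10^7 mm⁴
I = 5.612×10^7 mm⁴ = 5.612×10^-5 m⁴
Effective length L_e = K·L = 1 × 7.93 = 7.930 m
P_cr = π²EI / L_e² = π² × 104×10⁹ × 5.612×10^-5 / 7.930² = 9.160×10^5 N

P_cr ≈ 916 kN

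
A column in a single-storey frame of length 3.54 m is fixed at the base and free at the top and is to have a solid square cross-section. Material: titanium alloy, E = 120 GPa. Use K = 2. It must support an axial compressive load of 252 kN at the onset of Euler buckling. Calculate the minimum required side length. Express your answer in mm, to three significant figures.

L_e = K·L = 2 × 3.54 = 7.080 m
Required I = P_cr·L_e²/(π²E) = 2.520×10^5 × 7.080² / (π² × 1.20×10^11) = 1.067×10^-5 m⁴
I_req = 1.067×10^7 mm⁴
Solid square: I = a⁴/12  ⇒  a = (12I)^(1/4) = (12×1.067×10^7)^(1/4) = 106 mm

a ≈ 106 mm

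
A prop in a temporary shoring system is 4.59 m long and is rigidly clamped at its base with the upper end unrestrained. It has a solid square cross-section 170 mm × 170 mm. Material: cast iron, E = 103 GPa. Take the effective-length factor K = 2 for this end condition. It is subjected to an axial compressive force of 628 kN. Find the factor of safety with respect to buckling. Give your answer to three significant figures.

n ≈ 1.34

I = a⁴/12 = 170⁴/12 = 6.960×10^7 mm⁴
I = 6.960×10^7 mm⁴ = 6.960×10^-5 m⁴
Effective length L_e = K·L = 2 × 4.59 = 9.180 m
P_cr = π²EI / L_e² = π² × 103×10⁹ × 6.960×10^-5 / 9.180² = 8.396×10^5 N
Factor of safety n = P_cr / P = 839.59 / 628 = 1.34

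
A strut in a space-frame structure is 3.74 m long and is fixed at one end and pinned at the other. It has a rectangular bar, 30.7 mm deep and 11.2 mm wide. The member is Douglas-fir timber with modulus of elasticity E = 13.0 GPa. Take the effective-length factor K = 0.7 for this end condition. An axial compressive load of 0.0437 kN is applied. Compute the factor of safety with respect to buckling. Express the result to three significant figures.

n ≈ 1.54

Buckling occurs about the weak axis: I_min = h·b³/12 with b = 11.2 mm (the shorter side).
I_min = 30.7×11.2³/12 = 3.594×10^3 mm⁴
I = 3.594×10^3 mm⁴ = 3.594×10^-9 m⁴
Effective length L_e = K·L = 0.7 × 3.74 = 2.618 m
P_cr = π²EI / L_e² = π² × 13.0×10⁹ × 3.594×10^-9 / 2.618² = 67.28 N
Factor of safety n = P_cr / P = 0.067284 / 0.0437 = 1.54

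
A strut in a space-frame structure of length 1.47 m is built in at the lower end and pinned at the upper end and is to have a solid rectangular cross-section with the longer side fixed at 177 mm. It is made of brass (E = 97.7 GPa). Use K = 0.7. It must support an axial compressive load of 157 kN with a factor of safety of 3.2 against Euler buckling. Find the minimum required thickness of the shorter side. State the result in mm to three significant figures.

Required P_cr = n·P = 3.2 × 157 = 502.4 kN
L_e = K·L = 0.7 × 1.47 = 1.029 m
Required I = P_cr·L_e²/(π²E) = 5.024×10^5 × 1.029² / (π² × 9.77×10^10) = 5.517×10^-7 m⁴
I_req = 5.517×10^5 mm⁴
Rectangle, weak axis: I_min = h·b³/12 with h = 177 mm fixed  ⇒  b = (12I/h)^(1/3) = 33.4 mm

b ≈ 33.4 mm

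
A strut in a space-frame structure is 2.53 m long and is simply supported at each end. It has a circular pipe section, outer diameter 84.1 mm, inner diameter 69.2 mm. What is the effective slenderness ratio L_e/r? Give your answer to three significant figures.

λ ≈ 92.9

d_o = 84.1 mm, d_i = 69.2 mm
I = π(d_o⁴ − d_i⁴)/64 = π(84.1⁴ − 69.20⁴)/64 = 1.330×10^6 mm⁴
A = 1.794×10^3 mm²;  r_min = √(I/A) = √(1.330×10^6/1.794×10^3) = 27.23 mm
L_e = K·L = 1 × 2.53 m = 2.530 m = 2530.0 mm
λ = L_e / r_min = 2530.0 / 27.23 = 92.9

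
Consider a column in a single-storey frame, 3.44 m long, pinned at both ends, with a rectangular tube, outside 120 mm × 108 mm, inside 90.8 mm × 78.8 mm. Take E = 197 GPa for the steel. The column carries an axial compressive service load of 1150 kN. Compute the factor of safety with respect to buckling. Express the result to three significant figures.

n ≈ 1.27

Weak-axis I_min = (h_o·b_o³ − h_i·b_i³)/12 with b_o = 108, b_i = 78.80 mm (shorter outer/inner sides).
I_min = (120×108³ − 90.80×78.80³)/12 = 8.895×10^6 mm⁴
I = 8.895×10^6 mm⁴ = 8.895×10^-6 m⁴
Effective length L_e = K·L = 1 × 3.44 = 3.440 m
P_cr = π²EI / L_e² = π² × 197×10⁹ × 8.895×10^-6 / 3.440² = 1.461×10^6 N
Factor of safety n = P_cr / P = 1461.4 / 1150 = 1.27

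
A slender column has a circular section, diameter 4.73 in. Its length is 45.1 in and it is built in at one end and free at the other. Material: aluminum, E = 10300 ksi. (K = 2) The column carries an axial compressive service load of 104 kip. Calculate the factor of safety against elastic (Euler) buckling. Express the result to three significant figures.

n ≈ 2.95

I = πd⁴/64 = π×4.73⁴/64 = 24.57 in⁴
Effective length L_e = K·L = 2 × 45.1 = 90.20 in
P_cr = π²EI / L_e² = π² × 10300×10³ × 24.57 / 90.20² = 3.070×10^5 lb
Factor of safety n = P_cr / P = 307.00 / 104 = 2.95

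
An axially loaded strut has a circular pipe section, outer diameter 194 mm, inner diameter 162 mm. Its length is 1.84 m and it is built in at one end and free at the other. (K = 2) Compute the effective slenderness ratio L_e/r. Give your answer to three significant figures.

λ ≈ 58.2

d_o = 194 mm, d_i = 162 mm
I = π(d_o⁴ − d_i⁴)/64 = π(194⁴ − 162.0⁴)/64 = 3.572×10^7 mm⁴
A = 8.947×10^3 mm²;  r_min = √(I/A) = √(3.572×10^7/8.947×10^3) = 63.19 mm
L_e = K·L = 2 × 1.84 m = 3.680 m = 3680.0 mm
λ = L_e / r_min = 3680.0 / 63.19 = 58.2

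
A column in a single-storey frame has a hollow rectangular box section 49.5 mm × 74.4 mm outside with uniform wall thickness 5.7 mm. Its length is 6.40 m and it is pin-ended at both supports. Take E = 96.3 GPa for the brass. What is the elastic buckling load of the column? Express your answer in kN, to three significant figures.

Inner dimensions: h_i = 74.4 − 2×5.7 = 63.00 mm, b_i = 49.5 − 2×5.7 = 38.10 mm
Weak-axis I_min = (h_o·b_o³ − h_i·b_i³)/12 with b_o = 49.5, b_i = 38.10 mm (shorter outer/inner sides).
I_min = (74.4×49.5³ − 63.00×38.10³)/12 = 4.616×10^5 mm⁴
I = 4.616×10^5 mm⁴ = 4.616×10^-7 m⁴
Effective length L_e = K·L = 1 × 6.40 = 6.400 m
P_cr = π²EI / L_e² = π² × 96.3×10⁹ × 4.616×10^-7 / 6.400² = 1.071×10^4 N

P_cr ≈ 10.7 kN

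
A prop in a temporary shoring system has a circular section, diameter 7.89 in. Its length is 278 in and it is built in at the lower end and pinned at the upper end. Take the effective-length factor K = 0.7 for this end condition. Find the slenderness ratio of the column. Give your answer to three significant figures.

λ ≈ 98.7

I = πd⁴/64 = π×7.89⁴/64 = 190.2 in⁴
A = 48.89 in²;  r_min = √(I/A) = √(190.2/48.89) = 1.972 in
L_e = K·L = 0.7 × 278 = 194.6 in
λ = L_e / r_min = 194.60 / 1.972 = 98.7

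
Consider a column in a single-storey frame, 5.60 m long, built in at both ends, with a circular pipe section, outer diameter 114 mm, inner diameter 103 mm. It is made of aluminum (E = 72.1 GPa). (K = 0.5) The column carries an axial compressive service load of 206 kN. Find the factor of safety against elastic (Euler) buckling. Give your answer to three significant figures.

n ≈ 1.22

d_o = 114 mm, d_i = 103 mm
I = π(d_o⁴ − d_i⁴)/64 = π(114⁴ − 103.0⁴)/64 = 2.766×10^6 mm⁴
I = 2.766×10^6 mm⁴ = 2.766×10^-6 m⁴
Effective length L_e = K·L = 0.5 × 5.60 = 2.800 m
P_cr = π²EI / L_e² = π² × 72.1×10⁹ × 2.766×10^-6 / 2.800² = 2.510×10^5 N
Factor of safety n = P_cr / P = 251.04 / 206 = 1.22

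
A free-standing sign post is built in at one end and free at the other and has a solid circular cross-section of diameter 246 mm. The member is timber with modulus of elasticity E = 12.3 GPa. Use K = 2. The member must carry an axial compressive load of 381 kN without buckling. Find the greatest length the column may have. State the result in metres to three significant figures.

I = πd⁴/64 = π×246⁴/64 = 1.798×10^8 mm⁴
I = 1.798×10^-4 m⁴
At the buckling limit P_cr = P = 3.810×10^5 N
From P_cr = π²EI/(K·L)²:  L = (1/K)·√(π²EI/P_cr) = (1/2)·√(π²×1.23×10^10×1.798×10^-4/3.810×10^5)
L = 3.78 m

L_max ≈ 3.78 m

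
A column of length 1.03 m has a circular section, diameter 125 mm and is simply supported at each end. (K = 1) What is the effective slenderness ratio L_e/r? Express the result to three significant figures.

For a solid circle r = d/4 = 125/4 = 31.25 mm
L_e = K·L = 1 × 1.03 m = 1.030 m = 1030.0 mm
λ = L_e / r_min = 1030.0 / 31.25 = 33.0

λ ≈ 33.0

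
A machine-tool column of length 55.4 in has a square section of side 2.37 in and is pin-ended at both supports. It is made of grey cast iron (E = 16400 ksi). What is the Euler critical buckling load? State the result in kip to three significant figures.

I = a⁴/12 = 2.37⁴/12 = 2.629 in⁴
Effective length L_e = K·L = 1 × 55.4 = 55.40 in
P_cr = π²EI / L_e² = π² × 16400×10³ × 2.629 / 55.40² = 1.387×10^5 lb

P_cr ≈ 139 kip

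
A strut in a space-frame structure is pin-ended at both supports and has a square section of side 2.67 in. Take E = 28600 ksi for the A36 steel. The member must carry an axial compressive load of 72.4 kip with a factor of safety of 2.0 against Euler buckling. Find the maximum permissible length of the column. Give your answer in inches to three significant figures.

I = a⁴/12 = 2.67⁴/12 = 4.235 in⁴
Required critical load P_cr = n·P = 2.0 × 72.4 = 144.8 kip = 1.448×10^5 lb
From P_cr = π²EI/(K·L)²:  L = (1/K)·√(π²EI/P_cr) = (1/1)·√(π²×2.86×10^7×4.235/1.448×10^5)
L = 90.9 in

L_max ≈ 90.9 in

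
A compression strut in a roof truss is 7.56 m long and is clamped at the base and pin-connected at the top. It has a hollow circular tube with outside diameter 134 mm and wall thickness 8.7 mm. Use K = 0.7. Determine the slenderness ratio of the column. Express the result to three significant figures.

Inner diameter d_i = 134 − 2×8.7 = 116.6 mm
I = π(d_o⁴ − d_i⁴)/64 = π(134⁴ − 116.6⁴)/64 = 6.753×10^6 mm⁴
A = 3.425×10^3 mm²;  r_min = √(I/A) = √(6.753×10^6/3.425×10^3) = 44.41 mm
L_e = K·L = 0.7 × 7.56 m = 5.292 m = 5292.0 mm
λ = L_e / r_min = 5292.0 / 44.41 = 119

λ ≈ 119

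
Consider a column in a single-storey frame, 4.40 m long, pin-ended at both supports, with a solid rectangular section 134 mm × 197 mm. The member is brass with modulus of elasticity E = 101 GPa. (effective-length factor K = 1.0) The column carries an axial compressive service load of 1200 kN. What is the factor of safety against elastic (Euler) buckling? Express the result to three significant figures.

Buckling occurs about the weak axis: I_min = h·b³/12 with b = 134 mm (the shorter side).
I_min = 197×134³/12 = 3.950×10^7 mm⁴
I = 3.950×10^7 mm⁴ = 3.950×10^-5 m⁴
Effective length L_e = K·L = 1 × 4.40 = 4.400 m
P_cr = π²EI / L_e² = π² × 101×10⁹ × 3.950×10^-5 / 4.400² = 2.034×10^6 N
Factor of safety n = P_cr / P = 2033.8 / 1200 = 1.69

n ≈ 1.69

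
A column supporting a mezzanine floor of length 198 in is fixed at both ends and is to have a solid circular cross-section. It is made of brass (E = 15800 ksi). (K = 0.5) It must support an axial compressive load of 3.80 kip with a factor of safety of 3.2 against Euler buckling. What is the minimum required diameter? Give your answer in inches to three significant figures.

Required P_cr = n·P = 3.2 × 3.80 = 12.16 kip
L_e = K·L = 0.5 × 198 = 99.00 in
Required I = P_cr·L_e²/(π²E) = 1.216×10^4 × 99.00² / (π² × 1.58×10^7) = 0.7643 in⁴
Solid circle: I = πd⁴/64  ⇒  d = (64I/π)^(1/4) = (64×0.7643/π)^(1/4) = 1.99 in

d ≈ 1.99 in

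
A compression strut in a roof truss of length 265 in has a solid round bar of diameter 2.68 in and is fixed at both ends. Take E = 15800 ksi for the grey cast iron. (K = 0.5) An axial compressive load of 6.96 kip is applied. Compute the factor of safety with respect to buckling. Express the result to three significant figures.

n ≈ 3.23

I = πd⁴/64 = π×2.68⁴/64 = 2.532 in⁴
Effective length L_e = K·L = 0.5 × 265 = 132.5 in
P_cr = π²EI / L_e² = π² × 15800×10³ × 2.532 / 132.5² = 2.249×10^4 lb
Factor of safety n = P_cr / P = 22.492 / 6.96 = 3.23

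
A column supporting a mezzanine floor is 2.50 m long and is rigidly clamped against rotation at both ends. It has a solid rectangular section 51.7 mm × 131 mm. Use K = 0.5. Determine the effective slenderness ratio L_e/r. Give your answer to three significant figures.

Buckling occurs about the weak axis: I_min = h·b³/12 with b = 51.7 mm (the shorter side).
I_min = 131×51.7³/12 = 1.509×10^6 mm⁴
A = 6.773×10^3 mm²;  r_min = √(I/A) = √(1.509×10^6/6.773×10^3) = 14.92 mm
L_e = K·L = 0.5 × 2.50 m = 1.250 m = 1250.0 mm
λ = L_e / r_min = 1250.0 / 14.92 = 83.8

λ ≈ 83.8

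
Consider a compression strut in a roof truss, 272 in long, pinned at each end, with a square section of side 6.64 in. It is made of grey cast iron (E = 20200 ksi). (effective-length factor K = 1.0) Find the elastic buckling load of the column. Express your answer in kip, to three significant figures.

P_cr ≈ 437 kip

I = a⁴/12 = 6.64⁴/12 = 162.0 in⁴
Effective length L_e = K·L = 1 × 272 = 272.0 in
P_cr = π²EI / L_e² = π² × 20200×10³ × 162.0 / 272.0² = 4.365×10^5 lb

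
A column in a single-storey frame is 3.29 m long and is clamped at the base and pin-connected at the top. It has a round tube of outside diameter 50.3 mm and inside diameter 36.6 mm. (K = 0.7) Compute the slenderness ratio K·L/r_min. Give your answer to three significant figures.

λ ≈ 148

d_o = 50.3 mm, d_i = 36.6 mm
I = π(d_o⁴ − d_i⁴)/64 = π(50.3⁴ − 36.60⁴)/64 = 2.261×10^5 mm⁴
A = 935.0 mm²;  r_min = √(I/A) = √(2.261×10^5/935.0) = 15.55 mm
L_e = K·L = 0.7 × 3.29 m = 2.303 m = 2303.0 mm
λ = L_e / r_min = 2303.0 / 15.55 = 148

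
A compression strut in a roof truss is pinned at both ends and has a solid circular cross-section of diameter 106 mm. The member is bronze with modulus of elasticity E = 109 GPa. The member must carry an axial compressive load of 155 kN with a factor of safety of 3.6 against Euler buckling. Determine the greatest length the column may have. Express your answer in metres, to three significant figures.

L_max ≈ 3.46 m

I = πd⁴/64 = π×106⁴/64 = 6.197×10^6 mm⁴
I = 6.197×10^-6 m⁴
Required critical load P_cr = n·P = 3.6 × 155 = 558.0 kN = 5.580×10^5 N
From P_cr = π²EI/(K·L)²:  L = (1/K)·√(π²EI/P_cr) = (1/1)·√(π²×1.09×10^11×6.197×10^-6/5.580×10^5)
L = 3.46 m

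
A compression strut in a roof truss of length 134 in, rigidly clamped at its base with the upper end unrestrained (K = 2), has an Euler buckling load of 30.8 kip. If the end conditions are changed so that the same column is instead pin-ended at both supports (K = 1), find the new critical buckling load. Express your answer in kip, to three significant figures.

P_cr ≈ 123 kip

P_cr ∝ 1/K², so P_cr,new = P_cr,old × (K_old/K_new)² = 30.8 × (2/1)²
= 30.8 × 4.000 = 123 kip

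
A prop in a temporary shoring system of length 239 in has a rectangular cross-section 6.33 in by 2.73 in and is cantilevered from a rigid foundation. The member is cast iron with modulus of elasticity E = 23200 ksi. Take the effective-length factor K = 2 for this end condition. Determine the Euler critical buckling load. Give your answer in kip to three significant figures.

Buckling occurs about the weak axis: I_min = h·b³/12 with b = 2.73 in (the shorter side).
I_min = 6.33×2.73³/12 = 10.73 in⁴
Effective length L_e = K·L = 2 × 239 = 478.0 in
P_cr = π²EI / L_e² = π² × 23200×10³ × 10.73 / 478.0² = 1.076×10^4 lb

P_cr ≈ 10.8 kip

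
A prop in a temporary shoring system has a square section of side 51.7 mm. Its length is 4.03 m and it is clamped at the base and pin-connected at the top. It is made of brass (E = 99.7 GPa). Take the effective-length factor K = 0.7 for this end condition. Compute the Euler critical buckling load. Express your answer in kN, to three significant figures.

I = a⁴/12 = 51.7⁴/12 = 5.954×10^5 mm⁴
I = 5.954×10^5 mm⁴ = 5.954×10^-7 m⁴
Effective length L_e = K·L = 0.7 × 4.03 = 2.821 m
P_cr = π²EI / L_e² = π² × 99.7×10⁹ × 5.954×10^-7 / 2.821² = 7.362×10^4 N

P_cr ≈ 73.6 kN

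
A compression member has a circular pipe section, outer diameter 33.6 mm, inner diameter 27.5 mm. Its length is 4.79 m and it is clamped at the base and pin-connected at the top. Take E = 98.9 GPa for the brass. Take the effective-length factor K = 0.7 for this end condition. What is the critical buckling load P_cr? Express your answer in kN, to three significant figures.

P_cr ≈ 2.99 kN

d_o = 33.6 mm, d_i = 27.5 mm
I = π(d_o⁴ − d_i⁴)/64 = π(33.6⁴ − 27.50⁴)/64 = 3.449×10^4 mm⁴
I = 3.449×10^4 mm⁴ = 3.449×10^-8 m⁴
Effective length L_e = K·L = 0.7 × 4.79 = 3.353 m
P_cr = π²EI / L_e² = π² × 98.9×10⁹ × 3.449×10^-8 / 3.353² = 2.995×10^3 N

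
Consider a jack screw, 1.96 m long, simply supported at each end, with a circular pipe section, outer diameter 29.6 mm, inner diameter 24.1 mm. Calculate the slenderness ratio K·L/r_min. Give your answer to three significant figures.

d_o = 29.6 mm, d_i = 24.1 mm
I = π(d_o⁴ − d_i⁴)/64 = π(29.6⁴ − 24.10⁴)/64 = 2.112×10^4 mm⁴
A = 232.0 mm²;  r_min = √(I/A) = √(2.112×10^4/232.0) = 9.543 mm
L_e = K·L = 1 × 1.96 m = 1.960 m = 1960.0 mm
λ = L_e / r_min = 1960.0 / 9.543 = 205

λ ≈ 205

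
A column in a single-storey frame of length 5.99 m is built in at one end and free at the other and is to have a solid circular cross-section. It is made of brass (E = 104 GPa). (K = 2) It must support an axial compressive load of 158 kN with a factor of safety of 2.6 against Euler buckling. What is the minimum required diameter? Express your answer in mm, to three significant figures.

Required P_cr = n·P = 2.6 × 158 = 410.8 kN
L_e = K·L = 2 × 5.99 = 11.98 m
Required I = P_cr·L_e²/(π²E) = 4.108×10^5 × 11.98² / (π² × 1.04×10^11) = 5.744×10^-5 m⁴
I_req = 5.744×10^7 mm⁴
Solid circle: I = πd⁴/64  ⇒  d = (64I/π)^(1/4) = (64×5.744×10^7/π)^(1/4) = 185 mm

d ≈ 185 mm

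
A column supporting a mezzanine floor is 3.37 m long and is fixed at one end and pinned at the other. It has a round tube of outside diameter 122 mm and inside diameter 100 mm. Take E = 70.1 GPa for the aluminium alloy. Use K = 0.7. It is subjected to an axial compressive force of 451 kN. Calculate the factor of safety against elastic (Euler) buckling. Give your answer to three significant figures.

d_o = 122 mm, d_i = 100 mm
I = π(d_o⁴ − d_i⁴)/64 = π(122⁴ − 100.0⁴)/64 = 5.966×10^6 mm⁴
I = 5.966×10^6 mm⁴ = 5.966×10^-6 m⁴
Effective length L_e = K·L = 0.7 × 3.37 = 2.359 m
P_cr = π²EI / L_e² = π² × 70.1×10⁹ × 5.966×10^-6 / 2.359² = 7.417×10^5 N
Factor of safety n = P_cr / P = 741.70 / 451 = 1.64

n ≈ 1.64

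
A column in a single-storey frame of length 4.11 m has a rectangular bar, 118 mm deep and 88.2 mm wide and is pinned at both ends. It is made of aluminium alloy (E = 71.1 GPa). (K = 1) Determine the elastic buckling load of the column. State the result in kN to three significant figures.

P_cr ≈ 280 kN

Buckling occurs about the weak axis: I_min = h·b³/12 with b = 88.2 mm (the shorter side).
I_min = 118×88.2³/12 = 6.747×10^6 mm⁴
I = 6.747×10^6 mm⁴ = 6.747×10^-6 m⁴
Effective length L_e = K·L = 1 × 4.11 = 4.110 m
P_cr = π²EI / L_e² = π² × 71.1×10⁹ × 6.747×10^-6 / 4.110² = 2.803×10^5 N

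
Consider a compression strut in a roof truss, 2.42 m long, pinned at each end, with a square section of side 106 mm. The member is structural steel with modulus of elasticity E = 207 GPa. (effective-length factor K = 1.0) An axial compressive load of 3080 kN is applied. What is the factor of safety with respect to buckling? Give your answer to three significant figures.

I = a⁴/12 = 106⁴/12 = 1.052×10^7 mm⁴
I = 1.052×10^7 mm⁴ = 1.052×10^-5 m⁴
Effective length L_e = K·L = 1 × 2.42 = 2.420 m
P_cr = π²EI / L_e² = π² × 207×10⁹ × 1.052×10^-5 / 2.420² = 3.670×10^6 N
Factor of safety n = P_cr / P = 3670.1 / 3080 = 1.19

n ≈ 1.19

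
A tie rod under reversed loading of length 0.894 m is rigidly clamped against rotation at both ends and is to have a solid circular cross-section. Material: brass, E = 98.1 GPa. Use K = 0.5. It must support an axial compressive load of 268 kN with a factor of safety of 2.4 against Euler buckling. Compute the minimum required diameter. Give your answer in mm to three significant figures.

Required P_cr = n·P = 2.4 × 268 = 643.2 kN
L_e = K·L = 0.5 × 0.894 = 0.4470 m
Required I = P_cr·L_e²/(π²E) = 6.432×10^5 × 0.4470² / (π² × 9.81×10^10) = 1.327×10^-7 m⁴
I_req = 1.327×10^5 mm⁴
Solid circle: I = πd⁴/64  ⇒  d = (64I/π)^(1/4) = (64×1.327×10^5/π)^(1/4) = 40.6 mm

d ≈ 40.6 mm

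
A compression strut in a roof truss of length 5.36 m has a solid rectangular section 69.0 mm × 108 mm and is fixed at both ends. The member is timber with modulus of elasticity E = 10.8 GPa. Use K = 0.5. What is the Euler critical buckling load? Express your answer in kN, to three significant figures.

Buckling occurs about the weak axis: I_min = h·b³/12 with b = 69.0 mm (the shorter side).
I_min = 108×69.0³/12 = 2.957×10^6 mm⁴
I = 2.957×10^6 mm⁴ = 2.957×10^-6 m⁴
Effective length L_e = K·L = 0.5 × 5.36 = 2.680 m
P_cr = π²EI / L_e² = π² × 10.8×10⁹ × 2.957×10^-6 / 2.680² = 4.388×10^4 N

P_cr ≈ 43.9 kN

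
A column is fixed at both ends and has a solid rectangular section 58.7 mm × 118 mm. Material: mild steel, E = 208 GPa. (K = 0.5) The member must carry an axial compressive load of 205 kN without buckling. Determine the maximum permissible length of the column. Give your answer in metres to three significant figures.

L_max ≈ 8.93 m

Buckling occurs about the weak axis: I_min = h·b³/12 with b = 58.7 mm (the shorter side).
I_min = 118×58.7³/12 = 1.989×10^6 mm⁴
I = 1.989×10^-6 m⁴
At the buckling limit P_cr = P = 2.050×10^5 N
From P_cr = π²EI/(K·L)²:  L = (1/K)·√(π²EI/P_cr) = (1/0.5)·√(π²×2.08×10^11×1.989×10^-6/2.050×10^5)
L = 8.93 m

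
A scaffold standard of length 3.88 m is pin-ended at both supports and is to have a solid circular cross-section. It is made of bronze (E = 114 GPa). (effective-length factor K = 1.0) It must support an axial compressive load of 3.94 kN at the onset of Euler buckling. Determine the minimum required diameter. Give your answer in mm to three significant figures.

d ≈ 32.2 mm

L_e = K·L = 1 × 3.88 = 3.880 m
Required I = P_cr·L_e²/(π²E) = 3.940×10^3 × 3.880² / (π² × 1.14×10^11) = 5.272×10^-8 m⁴
I_req = 5.272×10^4 mm⁴
Solid circle: I = πd⁴/64  ⇒  d = (64I/π)^(1/4) = (64×5.272×10^4/π)^(1/4) = 32.2 mm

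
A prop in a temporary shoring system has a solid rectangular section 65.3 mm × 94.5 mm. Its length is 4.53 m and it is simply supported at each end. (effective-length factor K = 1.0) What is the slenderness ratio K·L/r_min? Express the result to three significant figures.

Buckling occurs about the weak axis: I_min = h·b³/12 with b = 65.3 mm (the shorter side).
I_min = 94.5×65.3³/12 = 2.193×10^6 mm⁴
A = 6.171×10^3 mm²;  r_min = √(I/A) = √(2.193×10^6/6.171×10^3) = 18.85 mm
L_e = K·L = 1 × 4.53 m = 4.530 m = 4530.0 mm
λ = L_e / r_min = 4530.0 / 18.85 = 240

λ ≈ 240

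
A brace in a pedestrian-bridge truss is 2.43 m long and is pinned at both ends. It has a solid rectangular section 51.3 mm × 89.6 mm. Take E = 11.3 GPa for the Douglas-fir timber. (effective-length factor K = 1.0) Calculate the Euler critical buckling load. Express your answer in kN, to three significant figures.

P_cr ≈ 19.0 kN

Buckling occurs about the weak axis: I_min = h·b³/12 with b = 51.3 mm (the shorter side).
I_min = 89.6×51.3³/12 = 1.008×10^6 mm⁴
I = 1.008×10^6 mm⁴ = 1.008×10^-6 m⁴
Effective length L_e = K·L = 1 × 2.43 = 2.430 m
P_cr = π²EI / L_e² = π² × 11.3×10⁹ × 1.008×10^-6 / 2.430² = 1.904×10^4 N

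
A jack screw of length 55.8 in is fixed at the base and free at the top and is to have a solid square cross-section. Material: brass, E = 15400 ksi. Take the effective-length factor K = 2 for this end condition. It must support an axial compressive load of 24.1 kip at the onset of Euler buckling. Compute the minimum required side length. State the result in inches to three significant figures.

a ≈ 2.21 in

L_e = K·L = 2 × 55.8 = 111.6 in
Required I = P_cr·L_e²/(π²E) = 2.410×10^4 × 111.6² / (π² × 1.54×10^7) = 1.975 in⁴
Solid square: I = a⁴/12  ⇒  a = (12I)^(1/4) = (12×1.975)^(1/4) = 2.21 in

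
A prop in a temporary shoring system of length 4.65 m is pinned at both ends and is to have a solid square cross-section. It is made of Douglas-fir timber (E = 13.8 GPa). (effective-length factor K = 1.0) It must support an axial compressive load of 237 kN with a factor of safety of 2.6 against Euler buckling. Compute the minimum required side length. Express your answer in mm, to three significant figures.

Required P_cr = n·P = 2.6 × 237 = 616.2 kN
L_e = K·L = 1 × 4.65 = 4.650 m
Required I = P_cr·L_e²/(π²E) = 6.162×10^5 × 4.650² / (π² × 1.38×10^10) = 9.782×10^-5 m⁴
I_req = 9.782×10^7 mm⁴
Solid square: I = a⁴/12  ⇒  a = (12I)^(1/4) = (12×9.782×10^7)^(1/4) = 185 mm

a ≈ 185 mm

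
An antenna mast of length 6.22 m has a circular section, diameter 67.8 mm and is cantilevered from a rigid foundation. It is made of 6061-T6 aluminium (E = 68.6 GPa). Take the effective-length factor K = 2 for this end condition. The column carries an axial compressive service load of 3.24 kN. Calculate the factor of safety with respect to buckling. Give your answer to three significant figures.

I = πd⁴/64 = π×67.8⁴/64 = 1.037×10^6 mm⁴
I = 1.037×10^6 mm⁴ = 1.037×10^-6 m⁴
Effective length L_e = K·L = 2 × 6.22 = 12.44 m
P_cr = π²EI / L_e² = π² × 68.6×10⁹ × 1.037×10^-6 / 12.44² = 4.538×10^3 N
Factor of safety n = P_cr / P = 4.5381 / 3.24 = 1.40

n ≈ 1.40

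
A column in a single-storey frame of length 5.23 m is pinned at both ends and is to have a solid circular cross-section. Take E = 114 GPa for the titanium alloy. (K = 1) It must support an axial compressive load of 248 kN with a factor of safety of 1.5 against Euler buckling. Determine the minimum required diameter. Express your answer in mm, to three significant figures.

Required P_cr = n·P = 1.5 × 248 = 372.0 kN
L_e = K·L = 1 × 5.23 = 5.230 m
Required I = P_cr·L_e²/(π²E) = 3.720×10^5 × 5.230² / (π² × 1.14×10^11) = 9.044×10^-6 m⁴
I_req = 9.044×10^6 mm⁴
Solid circle: I = πd⁴/64  ⇒  d = (64I/π)^(1/4) = (64×9.044×10^6/π)^(1/4) = 117 mm

d ≈ 117 mm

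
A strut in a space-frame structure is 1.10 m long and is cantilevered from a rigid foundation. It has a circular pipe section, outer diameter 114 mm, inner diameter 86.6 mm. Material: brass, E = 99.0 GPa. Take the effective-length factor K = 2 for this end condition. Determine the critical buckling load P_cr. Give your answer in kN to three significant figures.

d_o = 114 mm, d_i = 86.6 mm
I = π(d_o⁴ − d_i⁴)/64 = π(114⁴ − 86.60⁴)/64 = 5.530×10^6 mm⁴
I = 5.530×10^6 mm⁴ = 5.530×10^-6 m⁴
Effective length L_e = K·L = 2 × 1.10 = 2.200 m
P_cr = π²EI / L_e² = π² × 99.0×10⁹ × 5.530×10^-6 / 2.200² = 1.116×10^6 N

P_cr ≈ 1120 kN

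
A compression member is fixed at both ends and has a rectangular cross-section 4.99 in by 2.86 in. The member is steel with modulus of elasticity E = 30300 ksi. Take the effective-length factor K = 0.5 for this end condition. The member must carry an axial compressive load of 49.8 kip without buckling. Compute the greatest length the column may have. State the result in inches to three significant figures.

L_max ≈ 483 in

Buckling occurs about the weak axis: I_min = h·b³/12 with b = 2.86 in (the shorter side).
I_min = 4.99×2.86³/12 = 9.728 in⁴
At the buckling limit P_cr = P = 4.980×10^4 lb
From P_cr = π²EI/(K·L)²:  L = (1/K)·√(π²EI/P_cr) = (1/0.5)·√(π²×3.03×10^7×9.728/4.980×10^4)
L = 483 in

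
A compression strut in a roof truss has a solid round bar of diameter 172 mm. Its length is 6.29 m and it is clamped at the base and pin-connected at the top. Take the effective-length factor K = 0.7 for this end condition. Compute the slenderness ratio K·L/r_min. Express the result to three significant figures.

For a solid circle r = d/4 = 172/4 = 43.00 mm
L_e = K·L = 0.7 × 6.29 m = 4.403 m = 4403.0 mm
λ = L_e / r_min = 4403.0 / 43.00 = 102

λ ≈ 102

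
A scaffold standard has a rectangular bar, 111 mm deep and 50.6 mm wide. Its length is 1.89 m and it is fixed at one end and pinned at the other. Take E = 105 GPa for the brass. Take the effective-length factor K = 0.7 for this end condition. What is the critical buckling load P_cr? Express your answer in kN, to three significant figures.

Buckling occurs about the weak axis: I_min = h·b³/12 with b = 50.6 mm (the shorter side).
I_min = 111×50.6³/12 = 1.198×10^6 mm⁴
I = 1.198×10^6 mm⁴ = 1.198×10^-6 m⁴
Effective length L_e = K·L = 0.7 × 1.89 = 1.323 m
P_cr = π²EI / L_e² = π² × 105×10⁹ × 1.198×10^-6 / 1.323² = 7.095×10^5 N

P_cr ≈ 710 kN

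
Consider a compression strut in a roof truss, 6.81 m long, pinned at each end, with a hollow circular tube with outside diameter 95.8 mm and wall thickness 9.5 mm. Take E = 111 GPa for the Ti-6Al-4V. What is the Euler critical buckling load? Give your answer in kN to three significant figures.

Inner diameter d_i = 95.8 − 2×9.5 = 76.80 mm
I = π(d_o⁴ − d_i⁴)/64 = π(95.8⁴ − 76.80⁴)/64 = 2.427×10^6 mm⁴
I = 2.427×10^6 mm⁴ = 2.427×10^-6 m⁴
Effective length L_e = K·L = 1 × 6.81 = 6.810 m
P_cr = π²EI / L_e² = π² × 111×10⁹ × 2.427×10^-6 / 6.810² = 5.733×10^4 N

P_cr ≈ 57.3 kN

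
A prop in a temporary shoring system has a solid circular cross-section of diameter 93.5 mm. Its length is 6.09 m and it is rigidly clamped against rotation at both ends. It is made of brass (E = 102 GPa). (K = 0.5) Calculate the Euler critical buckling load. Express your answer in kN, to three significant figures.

I = πd⁴/64 = π×93.5⁴/64 = 3.752×10^6 mm⁴
I = 3.752×10^6 mm⁴ = 3.752×10^-6 m⁴
Effective length L_e = K·L = 0.5 × 6.09 = 3.045 m
P_cr = π²EI / L_e² = π² × 102×10⁹ × 3.752×10^-6 / 3.045² = 4.073×10^5 N

P_cr ≈ 407 kN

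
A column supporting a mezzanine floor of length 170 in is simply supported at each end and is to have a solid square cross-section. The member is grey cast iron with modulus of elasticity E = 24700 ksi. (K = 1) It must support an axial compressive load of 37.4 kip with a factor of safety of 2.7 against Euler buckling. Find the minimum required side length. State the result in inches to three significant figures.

a ≈ 3.46 in

Required P_cr = n·P = 2.7 × 37.4 = 101.0 kip
L_e = K·L = 1 × 170 = 170.0 in
Required I = P_cr·L_e²/(π²E) = 1.010×10^5 × 170.0² / (π² × 2.47×10^7) = 11.97 in⁴
Solid square: I = a⁴/12  ⇒  a = (12I)^(1/4) = (12×11.97)^(1/4) = 3.46 in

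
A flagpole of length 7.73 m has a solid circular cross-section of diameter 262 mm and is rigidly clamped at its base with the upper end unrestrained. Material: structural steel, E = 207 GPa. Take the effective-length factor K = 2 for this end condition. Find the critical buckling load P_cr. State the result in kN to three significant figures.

I = πd⁴/64 = π×262⁴/64 = 2.313×10^8 mm⁴
I = 2.313×10^8 mm⁴ = 2.313×10^-4 m⁴
Effective length L_e = K·L = 2 × 7.73 = 15.46 m
P_cr = π²EI / L_e² = π² × 207×10⁹ × 2.313×10^-4 / 15.46² = 1.977×10^6 N

P_cr ≈ 1980 kN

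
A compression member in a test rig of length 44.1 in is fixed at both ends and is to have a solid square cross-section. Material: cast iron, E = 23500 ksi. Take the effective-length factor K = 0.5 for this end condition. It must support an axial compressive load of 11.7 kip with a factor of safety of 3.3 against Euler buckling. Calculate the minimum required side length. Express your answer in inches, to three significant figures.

Required P_cr = n·P = 3.3 × 11.7 = 38.61 kip
L_e = K·L = 0.5 × 44.1 = 22.05 in
Required I = P_cr·L_e²/(π²E) = 3.861×10^4 × 22.05² / (π² × 2.35×10^7) = 8.094×10^-2 in⁴
Solid square: I = a⁴/12  ⇒  a = (12I)^(1/4) = (12×8.094×10^-2)^(1/4) = 0.993 in

a ≈ 0.993 in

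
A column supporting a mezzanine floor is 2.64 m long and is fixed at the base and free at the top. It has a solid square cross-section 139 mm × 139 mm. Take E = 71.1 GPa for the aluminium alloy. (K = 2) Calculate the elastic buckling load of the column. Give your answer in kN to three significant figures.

P_cr ≈ 783 kN

I = a⁴/12 = 139⁴/12 = 3.111×10^7 mm⁴
I = 3.111×10^7 mm⁴ = 3.111×10^-5 m⁴
Effective length L_e = K·L = 2 × 2.64 = 5.280 m
P_cr = π²EI / L_e² = π² × 71.1×10⁹ × 3.111×10^-5 / 5.280² = 7.830×10^5 N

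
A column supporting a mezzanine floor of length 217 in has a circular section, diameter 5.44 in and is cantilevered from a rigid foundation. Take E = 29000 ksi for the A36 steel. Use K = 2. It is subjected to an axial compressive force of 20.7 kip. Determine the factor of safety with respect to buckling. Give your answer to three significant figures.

n ≈ 3.16

I = πd⁴/64 = π×5.44⁴/64 = 42.99 in⁴
Effective length L_e = K·L = 2 × 217 = 434.0 in
P_cr = π²EI / L_e² = π² × 29000×10³ × 42.99 / 434.0² = 6.533×10^4 lb
Factor of safety n = P_cr / P = 65.326 / 20.7 = 3.16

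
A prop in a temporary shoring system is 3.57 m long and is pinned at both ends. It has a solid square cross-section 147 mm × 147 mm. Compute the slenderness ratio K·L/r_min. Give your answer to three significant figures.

For a square r = a/√12 = 147/√12 = 42.44 mm
L_e = K·L = 1 × 3.57 m = 3.570 m = 3570.0 mm
λ = L_e / r_min = 3570.0 / 42.44 = 84.1

λ ≈ 84.1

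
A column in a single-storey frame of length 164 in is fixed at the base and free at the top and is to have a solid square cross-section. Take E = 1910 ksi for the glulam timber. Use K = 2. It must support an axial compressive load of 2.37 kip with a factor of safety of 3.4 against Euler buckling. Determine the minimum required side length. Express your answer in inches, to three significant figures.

a ≈ 4.85 in

Required P_cr = n·P = 3.4 × 2.37 = 8.058 kip
L_e = K·L = 2 × 164 = 328.0 in
Required I = P_cr·L_e²/(π²E) = 8.058×10^3 × 328.0² / (π² × 1.91×10^6) = 45.99 in⁴
Solid square: I = a⁴/12  ⇒  a = (12I)^(1/4) = (12×45.99)^(1/4) = 4.85 in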